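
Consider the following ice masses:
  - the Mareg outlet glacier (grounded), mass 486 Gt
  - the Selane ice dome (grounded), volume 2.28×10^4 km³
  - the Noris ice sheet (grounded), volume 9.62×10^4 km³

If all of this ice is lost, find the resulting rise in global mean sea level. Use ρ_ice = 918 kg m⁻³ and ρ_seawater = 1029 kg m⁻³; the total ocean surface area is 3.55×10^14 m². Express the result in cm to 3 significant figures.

Mareg: 486 Gt = 4.860×10^14 kg; dividing by ρ_w = 1029 kg m⁻³ gives 4.723×10^11 m³ of water.
Selane: 2.28×10^4 km³ × (918/1029) = 2.034×10^4 km³ of water.
Noris: 9.62×10^4 km³ × (918/1029) = 8.582×10^4 km³ of water.
Total added water ≈ 1.066×10^14 m³ over 3.55×10^14 m² → Δh = 0.300 m = 30.0 cm.

≈ 30.0 cm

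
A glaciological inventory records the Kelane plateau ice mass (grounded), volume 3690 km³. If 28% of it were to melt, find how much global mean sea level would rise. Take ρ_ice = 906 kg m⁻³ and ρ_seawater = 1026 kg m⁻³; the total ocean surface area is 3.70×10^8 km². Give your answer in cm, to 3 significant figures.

≈ 0.247 cm

Kelane: 0.28 × 3690 km³ × (906/1026) = 912.4 km³ of water.
Spread over 3.70×10^14 m² of ocean, Δh = 9.124×10^11 / 3.70×10^14 = 2.47×10^-3 m = 0.247 cm.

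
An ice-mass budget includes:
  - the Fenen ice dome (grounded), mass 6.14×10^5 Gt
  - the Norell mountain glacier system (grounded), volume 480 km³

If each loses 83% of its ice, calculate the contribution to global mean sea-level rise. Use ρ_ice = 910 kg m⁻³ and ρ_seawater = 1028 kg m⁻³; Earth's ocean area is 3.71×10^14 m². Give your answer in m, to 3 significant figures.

≈ 1.34 m

Fenen: 0.83 × 6.14×10^5 Gt = 5.096×10^17 kg; dividing by ρ_w = 1028 kg m⁻³ gives 4.957×10^14 m³ of water.
Norell: 0.83 × 480 km³ × (910/1028) = 352.7 km³ of water.
Total added water ≈ 4.961×10^14 m³ over 3.71×10^14 m² → Δh = 1.34 m.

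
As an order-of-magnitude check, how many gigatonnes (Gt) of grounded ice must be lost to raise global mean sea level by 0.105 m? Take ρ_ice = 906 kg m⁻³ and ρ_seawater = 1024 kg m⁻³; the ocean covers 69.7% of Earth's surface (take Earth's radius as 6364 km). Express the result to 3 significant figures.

≈ 3.81×10^4 Gt

Required water volume = Δh × A = 0.105 m × 3.55×10^14 m² = 3.725×10^13 m³.
ρ_w = 1024 kg m⁻³, so the mass of water = 3.725×10^13 m³ × 1024 kg m⁻³ = 3.814×10^16 kg = 3.81×10^4 Gt (and the same mass of ice, by conservation).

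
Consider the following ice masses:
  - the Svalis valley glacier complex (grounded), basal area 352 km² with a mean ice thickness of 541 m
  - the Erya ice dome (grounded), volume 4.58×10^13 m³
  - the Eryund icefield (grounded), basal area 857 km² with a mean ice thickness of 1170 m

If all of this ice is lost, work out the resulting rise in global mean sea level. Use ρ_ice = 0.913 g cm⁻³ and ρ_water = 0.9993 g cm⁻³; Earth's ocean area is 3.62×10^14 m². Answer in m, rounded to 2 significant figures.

≈ 0.12 m

Svalis: ice volume = 352 km² × 541 m = 190.4 km³; 190.4 × (913/999.3) = 174.0 km³ of water.
Erya: 4.58×10^13 m³ × (913/999.3) = 4.184×10^13 m³ of water.
Eryund: ice volume = 857 km² × 1170 m = 1003 km³; 1003 × (913/999.3) = 916.1 km³ of water.
Total added water ≈ 4.293×10^13 m³ over 3.62×10^14 m² → Δh = 0.119 m.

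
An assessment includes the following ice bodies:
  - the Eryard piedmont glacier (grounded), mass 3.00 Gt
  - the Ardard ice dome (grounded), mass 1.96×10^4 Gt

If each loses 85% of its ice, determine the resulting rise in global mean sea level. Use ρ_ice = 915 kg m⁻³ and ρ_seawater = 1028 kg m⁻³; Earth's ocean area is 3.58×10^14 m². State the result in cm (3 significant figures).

Eryard: 0.85 × 3.00 Gt = 2.550×10^12 kg; dividing by ρ_w = 1028 kg m⁻³ gives 2.481×10^9 m³ of water.
Ardard: 0.85 × 1.96×10^4 Gt = 1.666×10^16 kg; dividing by ρ_w = 1028 kg m⁻³ gives 1.621×10^13 m³ of water.
Total added water ≈ 1.621×10^13 m³ over 3.58×10^14 m² → Δh = 0.0453 m = 4.53 cm.

≈ 4.53 cm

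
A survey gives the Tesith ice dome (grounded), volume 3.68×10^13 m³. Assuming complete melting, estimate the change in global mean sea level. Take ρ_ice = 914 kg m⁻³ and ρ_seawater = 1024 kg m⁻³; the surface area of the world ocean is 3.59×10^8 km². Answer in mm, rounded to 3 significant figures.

Tesith: 3.68×10^13 m³ × (914/1024) = 3.285×10^13 m³ of water.
Spread over 3.59×10^14 m² of ocean, Δh = 3.285×10^13 / 3.59×10^14 = 0.0915 m = 91.5 mm.

≈ 91.5 mm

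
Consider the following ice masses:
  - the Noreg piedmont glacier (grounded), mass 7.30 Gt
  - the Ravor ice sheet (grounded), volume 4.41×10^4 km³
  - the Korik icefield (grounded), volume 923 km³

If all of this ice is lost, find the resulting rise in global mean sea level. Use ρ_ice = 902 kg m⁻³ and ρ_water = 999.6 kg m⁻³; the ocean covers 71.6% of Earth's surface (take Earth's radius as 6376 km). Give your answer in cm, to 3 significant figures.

≈ 11.1 cm

Noreg: 7.30 Gt = 7.300×10^12 kg; dividing by ρ_w = 999.6 kg m⁻³ gives 7.303×10^9 m³ of water.
Ravor: 4.41×10^4 km³ × (902/999.6) = 3.979×10^4 km³ of water.
Korik: 923 km³ × (902/999.6) = 832.9 km³ of water.
Total added water ≈ 4.063×10^13 m³ over 3.66×10^14 m² → Δh = 0.111 m = 11.1 cm.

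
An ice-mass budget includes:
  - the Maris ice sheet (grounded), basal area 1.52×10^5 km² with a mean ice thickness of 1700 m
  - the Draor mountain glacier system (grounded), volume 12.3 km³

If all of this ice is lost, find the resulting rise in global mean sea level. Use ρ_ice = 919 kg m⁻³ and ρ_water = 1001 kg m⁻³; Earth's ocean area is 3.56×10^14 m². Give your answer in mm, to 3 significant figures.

Maris: ice volume = 1.52×10^5 km² × 1700 m = 2.584×10^5 km³; 2.584×10^5 × (919/1001) = 2.372×10^5 km³ of water.
Draor: 12.3 km³ × (919/1001) = 11.29 km³ of water.
Total added water ≈ 2.372×10^14 m³ over 3.56×10^14 m² → Δh = 0.666 m = 666 mm.

≈ 666 mm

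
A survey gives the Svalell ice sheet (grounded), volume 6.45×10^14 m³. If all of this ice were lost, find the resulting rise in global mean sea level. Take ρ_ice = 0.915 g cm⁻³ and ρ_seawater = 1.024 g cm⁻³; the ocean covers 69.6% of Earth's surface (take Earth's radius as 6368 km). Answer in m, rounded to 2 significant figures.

≈ 1.6 m

Svalell: 6.45×10^14 m³ × (915/1024) = 5.763×10^14 m³ of water.
Spread over 3.55×10^14 m² of ocean, Δh = 5.763×10^14 / 3.55×10^14 = 1.63 m.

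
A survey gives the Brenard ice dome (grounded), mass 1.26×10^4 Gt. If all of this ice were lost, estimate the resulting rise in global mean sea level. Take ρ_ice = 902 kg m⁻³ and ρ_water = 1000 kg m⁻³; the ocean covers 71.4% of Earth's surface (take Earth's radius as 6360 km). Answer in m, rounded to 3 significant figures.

Brenard: 1.26×10^4 Gt = 1.260×10^16 kg; dividing by ρ_w = 1000 kg m⁻³ gives 1.260×10^13 m³ of water.
Spread over 3.63×10^14 m² of ocean, Δh = 1.260×10^13 / 3.63×10^14 = 0.0347 m.

≈ 0.0347 m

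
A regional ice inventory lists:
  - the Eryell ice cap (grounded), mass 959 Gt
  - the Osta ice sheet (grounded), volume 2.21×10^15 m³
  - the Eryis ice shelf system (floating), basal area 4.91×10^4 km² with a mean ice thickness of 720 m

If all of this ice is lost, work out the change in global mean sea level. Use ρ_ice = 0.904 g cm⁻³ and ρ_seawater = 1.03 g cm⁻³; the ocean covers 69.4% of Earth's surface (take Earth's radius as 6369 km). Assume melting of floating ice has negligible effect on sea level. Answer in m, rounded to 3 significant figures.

≈ 5.49 m

Eryell: 959 Gt = 9.590×10^14 kg; dividing by ρ_w = 1.03 g cm⁻³ = 1030 kg m⁻³ gives 9.311×10^11 m³ of water.
Osta: 2.21×10^15 m³ × (904/1030) = 1.940×10^15 m³ of water.
The Eryis ice shelf system is floating and already displaces its own weight of water, so its melt adds essentially nothing to sea level.
Total added water ≈ 1.941×10^15 m³ over 3.54×10^14 m² → Δh = 5.49 m.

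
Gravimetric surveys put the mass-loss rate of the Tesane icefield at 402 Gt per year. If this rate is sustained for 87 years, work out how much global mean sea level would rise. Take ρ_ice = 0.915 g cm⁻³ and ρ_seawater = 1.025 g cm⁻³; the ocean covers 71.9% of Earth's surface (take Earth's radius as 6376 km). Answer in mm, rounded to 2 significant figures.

≈ 93 mm

Total mass lost = 402 Gt/yr × 87 yr = 3.497×10^4 Gt = 3.497×10^16 kg.
ρ_w = 1.025 g cm⁻³ = 1025 kg m⁻³, so water volume = 3.497×10^16 / 1025 = 3.412×10^13 m³.
Δh = 3.412×10^13 / 3.67×10^14 = 0.0929 m = 93 mm.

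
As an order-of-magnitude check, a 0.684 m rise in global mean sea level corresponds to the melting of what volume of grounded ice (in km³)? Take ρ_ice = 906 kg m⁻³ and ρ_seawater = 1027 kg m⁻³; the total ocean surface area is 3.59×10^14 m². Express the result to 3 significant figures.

≈ 2.78×10^5 km³

Required water volume = Δh × A = 0.684 m × 3.59×10^14 m² = 2.456×10^14 m³ = 2.456×10^5 km³.
Ice volume = water volume × ρ_w/ρ_ice = 2.456×10^5 × 1027/906 = 2.78×10^5 km³.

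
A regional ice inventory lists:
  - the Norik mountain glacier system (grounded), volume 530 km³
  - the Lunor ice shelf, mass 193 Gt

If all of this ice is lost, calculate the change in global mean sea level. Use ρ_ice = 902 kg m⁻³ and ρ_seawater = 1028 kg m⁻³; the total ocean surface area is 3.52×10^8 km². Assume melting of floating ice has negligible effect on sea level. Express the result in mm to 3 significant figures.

≈ 1.32 mm

Norik: 530 km³ × (902/1028) = 465.0 km³ of water.
The Lunor ice shelf is floating and already displaces its own weight of water, so its melt adds essentially nothing to sea level.
Total added water ≈ 4.650×10^11 m³ over 3.52×10^14 m² → Δh = 1.32×10^-3 m = 1.32 mm.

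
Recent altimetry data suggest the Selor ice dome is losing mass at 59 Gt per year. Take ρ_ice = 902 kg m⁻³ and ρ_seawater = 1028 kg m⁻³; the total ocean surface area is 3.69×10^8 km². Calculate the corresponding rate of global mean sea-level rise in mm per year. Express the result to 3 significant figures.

ρ_w = 1028 kg m⁻³. Annual water volume added = 59 Gt / ρ_w = 5.900×10^13 kg / 1028 kg m⁻³ = 5.739×10^10 m³.
Δh per year = 5.739×10^10 / 3.69×10^14 = 1.56×10^-4 m = 0.156 mm.

≈ 0.156 mm/yr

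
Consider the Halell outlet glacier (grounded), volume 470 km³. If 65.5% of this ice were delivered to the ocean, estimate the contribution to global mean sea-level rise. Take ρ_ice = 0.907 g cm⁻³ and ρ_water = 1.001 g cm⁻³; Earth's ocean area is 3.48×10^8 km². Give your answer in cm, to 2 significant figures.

Halell: 0.655 × 470 km³ × (907/1001) = 278.9 km³ of water.
Spread over 3.48×10^14 m² of ocean, Δh = 2.789×10^11 / 3.48×10^14 = 8.02×10^-4 m = 0.080 cm.

≈ 0.080 cm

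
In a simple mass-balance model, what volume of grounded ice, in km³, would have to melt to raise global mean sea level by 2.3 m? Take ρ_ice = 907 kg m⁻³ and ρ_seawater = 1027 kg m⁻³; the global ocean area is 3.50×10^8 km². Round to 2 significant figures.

≈ 9.1×10^5 km³

Required water volume = Δh × A = 2.3 m × 3.50×10^14 m² = 8.050×10^14 m³ = 8.050×10^5 km³.
Ice volume = water volume × ρ_w/ρ_ice = 8.050×10^5 × 1027/907 = 9.1×10^5 km³.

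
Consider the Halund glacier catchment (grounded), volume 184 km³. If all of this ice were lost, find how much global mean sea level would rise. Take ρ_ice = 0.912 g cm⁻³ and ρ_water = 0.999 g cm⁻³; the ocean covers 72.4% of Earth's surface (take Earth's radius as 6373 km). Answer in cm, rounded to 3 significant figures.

≈ 0.0455 cm

Halund: 184 km³ × (912/999) = 168.0 km³ of water.
Spread over 3.70×10^14 m² of ocean, Δh = 1.680×10^11 / 3.70×10^14 = 4.55×10^-4 m = 0.0455 cm.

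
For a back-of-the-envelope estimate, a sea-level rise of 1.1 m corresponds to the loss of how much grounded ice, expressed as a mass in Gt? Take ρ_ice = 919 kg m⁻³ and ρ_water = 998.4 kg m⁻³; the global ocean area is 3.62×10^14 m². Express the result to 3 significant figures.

≈ 3.98×10^5 Gt

Required water volume = Δh × A = 1.1 m × 3.62×10^14 m² = 3.982×10^14 m³.
ρ_w = 998.4 kg m⁻³, so the mass of water = 3.982×10^14 m³ × 998.4 kg m⁻³ = 3.976×10^17 kg = 3.98×10^5 Gt (and the same mass of ice, by conservation).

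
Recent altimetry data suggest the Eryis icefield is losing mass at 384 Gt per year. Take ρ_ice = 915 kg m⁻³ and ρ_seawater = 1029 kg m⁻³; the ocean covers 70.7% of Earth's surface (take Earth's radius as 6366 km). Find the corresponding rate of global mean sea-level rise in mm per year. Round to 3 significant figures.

≈ 1.04 mm/yr

ρ_w = 1029 kg m⁻³. Annual water volume added = 384 Gt / ρ_w = 3.840×10^14 kg / 1029 kg m⁻³ = 3.732×10^11 m³.
Δh per year = 3.732×10^11 / 3.60×10^14 = 1.04×10^-3 m = 1.04 mm.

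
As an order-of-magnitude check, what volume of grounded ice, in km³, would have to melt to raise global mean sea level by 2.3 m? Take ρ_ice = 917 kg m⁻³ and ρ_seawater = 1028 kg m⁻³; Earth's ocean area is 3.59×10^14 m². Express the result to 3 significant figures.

Required water volume = Δh × A = 2.3 m × 3.59×10^14 m² = 8.257×10^14 m³ = 8.257×10^5 km³.
Ice volume = water volume × ρ_w/ρ_ice = 8.257×10^5 × 1028/917 = 9.26×10^5 km³.

≈ 9.26×10^5 km³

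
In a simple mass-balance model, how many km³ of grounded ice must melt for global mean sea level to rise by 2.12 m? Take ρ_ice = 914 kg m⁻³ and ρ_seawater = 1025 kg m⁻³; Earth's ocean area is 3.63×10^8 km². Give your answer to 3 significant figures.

Required water volume = Δh × A = 2.12 m × 3.63×10^14 m² = 7.696×10^14 m³ = 7.696×10^5 km³.
Ice volume = water volume × ρ_w/ρ_ice = 7.696×10^5 × 1025/914 = 8.63×10^5 km³.

≈ 8.63×10^5 km³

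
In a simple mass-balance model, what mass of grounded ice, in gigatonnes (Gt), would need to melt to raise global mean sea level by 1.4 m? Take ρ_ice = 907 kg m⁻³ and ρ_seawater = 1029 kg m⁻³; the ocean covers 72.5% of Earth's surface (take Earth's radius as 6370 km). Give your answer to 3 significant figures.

Required water volume = Δh × A = 1.4 m × 3.70×10^14 m² = 5.176×10^14 m³.
ρ_w = 1029 kg m⁻³, so the mass of water = 5.176×10^14 m³ × 1029 kg m⁻³ = 5.326×10^17 kg = 5.33×10^5 Gt (and the same mass of ice, by conservation).

≈ 5.33×10^5 Gt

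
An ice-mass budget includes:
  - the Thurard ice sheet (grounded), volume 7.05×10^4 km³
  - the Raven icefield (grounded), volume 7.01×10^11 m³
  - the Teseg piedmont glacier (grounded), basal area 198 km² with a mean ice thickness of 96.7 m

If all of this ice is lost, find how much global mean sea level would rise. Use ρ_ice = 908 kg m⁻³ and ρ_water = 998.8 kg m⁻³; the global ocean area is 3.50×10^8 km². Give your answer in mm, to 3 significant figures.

Thurard: 7.05×10^4 km³ × (908/998.8) = 6.409×10^4 km³ of water.
Raven: 7.01×10^11 m³ × (908/998.8) = 6.373×10^11 m³ of water.
Teseg: ice volume = 198 km² × 96.7 m = 19.15 km³; 19.15 × (908/998.8) = 17.41 km³ of water.
Total added water ≈ 6.475×10^13 m³ over 3.50×10^14 m² → Δh = 0.185 m = 185 mm.

≈ 185 mm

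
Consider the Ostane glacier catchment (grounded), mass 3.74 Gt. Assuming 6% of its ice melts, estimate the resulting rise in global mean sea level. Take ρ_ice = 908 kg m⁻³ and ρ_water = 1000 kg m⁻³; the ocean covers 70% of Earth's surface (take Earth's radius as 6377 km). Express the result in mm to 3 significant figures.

Ostane: 0.06 × 3.74 Gt = 2.244×10^11 kg; dividing by ρ_w = 1000 kg m⁻³ gives 2.244×10^8 m³ of water.
Spread over 3.58×10^14 m² of ocean, Δh = 2.244×10^8 / 3.58×10^14 = 6.27×10^-7 m = 6.27×10^-4 mm.

≈ 6.27×10^-4 mm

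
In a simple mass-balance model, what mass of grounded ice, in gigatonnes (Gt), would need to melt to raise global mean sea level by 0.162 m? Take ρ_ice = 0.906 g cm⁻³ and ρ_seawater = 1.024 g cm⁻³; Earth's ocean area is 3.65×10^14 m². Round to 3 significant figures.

≈ 6.05×10^4 Gt

Required water volume = Δh × A = 0.162 m × 3.65×10^14 m² = 5.913×10^13 m³.
ρ_w = 1.024 g cm⁻³ = 1024 kg m⁻³, so the mass of water = 5.913×10^13 m³ × 1024 kg m⁻³ = 6.055×10^16 kg = 6.05×10^4 Gt (and the same mass of ice, by conservation).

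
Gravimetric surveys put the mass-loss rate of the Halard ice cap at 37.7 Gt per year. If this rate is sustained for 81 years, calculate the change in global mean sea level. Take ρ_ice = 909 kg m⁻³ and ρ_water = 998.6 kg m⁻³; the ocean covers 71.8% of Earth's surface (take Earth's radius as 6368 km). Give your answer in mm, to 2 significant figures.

Total mass lost = 37.7 Gt/yr × 81 yr = 3054 Gt = 3.054×10^15 kg.
ρ_w = 998.6 kg m⁻³, so water volume = 3.054×10^15 / 998.6 = 3.058×10^12 m³.
Δh = 3.058×10^12 / 3.66×10^14 = 8.36×10^-3 m = 8.4 mm.

≈ 8.4 mm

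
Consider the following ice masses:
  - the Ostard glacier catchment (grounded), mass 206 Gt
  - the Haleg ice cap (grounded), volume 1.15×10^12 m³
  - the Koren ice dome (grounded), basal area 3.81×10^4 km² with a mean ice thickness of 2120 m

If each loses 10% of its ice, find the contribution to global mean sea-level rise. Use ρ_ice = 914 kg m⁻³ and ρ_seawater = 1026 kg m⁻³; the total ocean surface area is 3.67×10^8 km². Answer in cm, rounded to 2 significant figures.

Ostard: 0.1 × 206 Gt = 2.060×10^13 kg; dividing by ρ_w = 1026 kg m⁻³ gives 2.008×10^10 m³ of water.
Haleg: 0.1 × 1.15×10^12 m³ × (914/1026) = 1.024×10^11 m³ of water.
Koren: ice volume = 3.81×10^4 km² × 2120 m = 8.077×10^4 km³; 0.1 × 8.077×10^4 × (914/1026) = 7195 km³ of water.
Total added water ≈ 7.318×10^12 m³ over 3.67×10^14 m² → Δh = 0.0199 m = 2.0 cm.

≈ 2.0 cm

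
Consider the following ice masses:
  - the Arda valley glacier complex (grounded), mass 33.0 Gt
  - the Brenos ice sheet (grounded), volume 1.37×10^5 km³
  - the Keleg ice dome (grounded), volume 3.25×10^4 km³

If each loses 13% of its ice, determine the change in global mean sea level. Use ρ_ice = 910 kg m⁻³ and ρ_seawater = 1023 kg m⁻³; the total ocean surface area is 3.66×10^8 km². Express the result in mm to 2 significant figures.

≈ 54 mm

Arda: 0.13 × 33.0 Gt = 4.290×10^12 kg; dividing by ρ_w = 1023 kg m⁻³ gives 4.194×10^9 m³ of water.
Brenos: 0.13 × 1.37×10^5 km³ × (910/1023) = 1.584×10^4 km³ of water.
Keleg: 0.13 × 3.25×10^4 km³ × (910/1023) = 3758 km³ of water.
Total added water ≈ 1.961×10^13 m³ over 3.66×10^14 m² → Δh = 0.0536 m = 54 mm.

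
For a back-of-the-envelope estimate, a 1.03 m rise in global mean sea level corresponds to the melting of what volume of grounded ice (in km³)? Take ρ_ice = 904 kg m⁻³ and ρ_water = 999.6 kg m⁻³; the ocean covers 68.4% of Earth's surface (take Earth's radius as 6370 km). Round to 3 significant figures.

Required water volume = Δh × A = 1.03 m × 3.49×10^14 m² = 3.592×10^14 m³ = 3.592×10^5 km³.
Ice volume = water volume × ρ_w/ρ_ice = 3.592×10^5 × 999.6/904 = 3.97×10^5 km³.

≈ 3.97×10^5 km³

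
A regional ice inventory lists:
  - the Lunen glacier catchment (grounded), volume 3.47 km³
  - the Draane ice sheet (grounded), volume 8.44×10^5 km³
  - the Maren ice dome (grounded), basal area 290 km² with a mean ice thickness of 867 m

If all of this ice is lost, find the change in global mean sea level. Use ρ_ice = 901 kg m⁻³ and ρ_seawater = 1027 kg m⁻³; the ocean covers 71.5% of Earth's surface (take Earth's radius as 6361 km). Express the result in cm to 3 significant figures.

Lunen: 3.47 km³ × (901/1027) = 3.044 km³ of water.
Draane: 8.44×10^5 km³ × (901/1027) = 7.405×10^5 km³ of water.
Maren: ice volume = 290 km² × 867 m = 251.4 km³; 251.4 × (901/1027) = 220.6 km³ of water.
Total added water ≈ 7.407×10^14 m³ over 3.64×10^14 m² → Δh = 2.04 m = 204 cm.

≈ 204 cm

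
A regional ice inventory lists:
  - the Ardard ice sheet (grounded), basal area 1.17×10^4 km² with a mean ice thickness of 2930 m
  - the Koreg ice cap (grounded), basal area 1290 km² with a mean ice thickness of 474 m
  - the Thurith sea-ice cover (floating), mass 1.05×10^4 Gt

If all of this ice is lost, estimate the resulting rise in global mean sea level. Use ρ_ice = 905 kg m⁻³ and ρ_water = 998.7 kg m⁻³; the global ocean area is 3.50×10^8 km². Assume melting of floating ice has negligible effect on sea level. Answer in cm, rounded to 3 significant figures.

Ardard: ice volume = 1.17×10^4 km² × 2930 m = 3.428×10^4 km³; 3.428×10^4 × (905/998.7) = 3.106×10^4 km³ of water.
Koreg: ice volume = 1290 km² × 474 m = 611.5 km³; 611.5 × (905/998.7) = 554.1 km³ of water.
The Thurith sea-ice cover is floating and already displaces its own weight of water, so its melt adds essentially nothing to sea level.
Total added water ≈ 3.162×10^13 m³ over 3.50×10^14 m² → Δh = 0.0903 m = 9.03 cm.

≈ 9.03 cm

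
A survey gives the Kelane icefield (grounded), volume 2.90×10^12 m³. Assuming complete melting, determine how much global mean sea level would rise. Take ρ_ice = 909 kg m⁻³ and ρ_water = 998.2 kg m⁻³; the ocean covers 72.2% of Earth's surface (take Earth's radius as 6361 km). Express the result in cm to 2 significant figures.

≈ 0.72 cm

Kelane: 2.90×10^12 m³ × (909/998.2) = 2.641×10^12 m³ of water.
Spread over 3.67×10^14 m² of ocean, Δh = 2.641×10^12 / 3.67×10^14 = 7.19×10^-3 m = 0.72 cm.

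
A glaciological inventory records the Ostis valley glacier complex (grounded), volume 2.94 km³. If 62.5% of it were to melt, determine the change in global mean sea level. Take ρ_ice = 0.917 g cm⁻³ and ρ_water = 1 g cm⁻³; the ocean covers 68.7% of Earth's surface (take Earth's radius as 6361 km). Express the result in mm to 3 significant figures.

≈ 4.82×10^-3 mm

Ostis: 0.625 × 2.94 km³ × (917/1000) = 1.685 km³ of water.
Spread over 3.49×10^14 m² of ocean, Δh = 1.685×10^9 / 3.49×10^14 = 4.82×10^-6 m = 4.82×10^-3 mm.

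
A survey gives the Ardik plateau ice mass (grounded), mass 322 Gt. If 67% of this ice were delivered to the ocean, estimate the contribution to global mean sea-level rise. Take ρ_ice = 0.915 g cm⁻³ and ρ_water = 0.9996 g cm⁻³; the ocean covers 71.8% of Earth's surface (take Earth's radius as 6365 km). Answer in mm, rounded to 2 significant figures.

≈ 0.59 mm

Ardik: 0.67 × 322 Gt = 2.157×10^14 kg; dividing by ρ_w = 0.9996 g cm⁻³ = 999.6 kg m⁻³ gives 2.158×10^11 m³ of water.
Spread over 3.66×10^14 m² of ocean, Δh = 2.158×10^11 / 3.66×10^14 = 5.90×10^-4 m = 0.59 mm.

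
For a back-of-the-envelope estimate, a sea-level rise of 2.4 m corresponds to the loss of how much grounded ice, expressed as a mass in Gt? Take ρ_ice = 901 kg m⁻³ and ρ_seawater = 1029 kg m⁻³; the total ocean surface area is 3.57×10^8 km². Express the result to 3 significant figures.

≈ 8.82×10^5 Gt

Required water volume = Δh × A = 2.4 m × 3.57×10^14 m² = 8.568×10^14 m³.
ρ_w = 1029 kg m⁻³, so the mass of water = 8.568×10^14 m³ × 1029 kg m⁻³ = 8.816×10^17 kg = 8.82×10^5 Gt (and the same mass of ice, by conservation).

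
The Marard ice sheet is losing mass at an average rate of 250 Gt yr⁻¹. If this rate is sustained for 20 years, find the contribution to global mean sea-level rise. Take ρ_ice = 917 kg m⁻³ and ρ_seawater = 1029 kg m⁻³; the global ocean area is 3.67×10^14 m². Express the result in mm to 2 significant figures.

Total mass lost = 250 Gt/yr × 20 yr = 5000 Gt = 5.000×10^15 kg.
ρ_w = 1029 kg m⁻³, so water volume = 5.000×10^15 / 1029 = 4.859×10^12 m³.
Δh = 4.859×10^12 / 3.67×10^14 = 0.0132 m = 13 mm.

≈ 13 mm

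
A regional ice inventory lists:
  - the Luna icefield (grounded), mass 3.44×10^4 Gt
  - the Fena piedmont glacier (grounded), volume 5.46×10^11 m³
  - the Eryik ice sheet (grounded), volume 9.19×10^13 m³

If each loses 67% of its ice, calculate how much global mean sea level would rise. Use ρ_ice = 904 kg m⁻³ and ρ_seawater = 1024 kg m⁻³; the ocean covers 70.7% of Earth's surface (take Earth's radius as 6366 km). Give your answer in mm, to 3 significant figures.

Luna: 0.67 × 3.44×10^4 Gt = 2.305×10^16 kg; dividing by ρ_w = 1024 kg m⁻³ gives 2.251×10^13 m³ of water.
Fena: 0.67 × 5.46×10^11 m³ × (904/1024) = 3.230×10^11 m³ of water.
Eryik: 0.67 × 9.19×10^13 m³ × (904/1024) = 5.436×10^13 m³ of water.
Total added water ≈ 7.719×10^13 m³ over 3.60×10^14 m² → Δh = 0.214 m = 214 mm.

≈ 214 mm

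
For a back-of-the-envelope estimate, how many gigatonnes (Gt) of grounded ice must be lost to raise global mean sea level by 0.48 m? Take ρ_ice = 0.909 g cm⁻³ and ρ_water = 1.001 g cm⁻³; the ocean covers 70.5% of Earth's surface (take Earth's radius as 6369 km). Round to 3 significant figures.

Required water volume = Δh × A = 0.48 m × 3.59×10^14 m² = 1.725×10^14 m³.
ρ_w = 1.001 g cm⁻³ = 1001 kg m⁻³, so the mass of water = 1.725×10^14 m³ × 1001 kg m⁻³ = 1.727×10^17 kg = 1.73×10^5 Gt (and the same mass of ice, by conservation).

≈ 1.73×10^5 Gt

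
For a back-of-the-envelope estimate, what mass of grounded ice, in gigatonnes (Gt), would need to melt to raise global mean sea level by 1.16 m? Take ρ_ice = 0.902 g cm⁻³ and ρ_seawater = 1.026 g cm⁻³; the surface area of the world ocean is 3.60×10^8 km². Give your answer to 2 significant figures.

≈ 4.3×10^5 Gt

Required water volume = Δh × A = 1.16 m × 3.60×10^14 m² = 4.176×10^14 m³.
ρ_w = 1.026 g cm⁻³ = 1026 kg m⁻³, so the mass of water = 4.176×10^14 m³ × 1026 kg m⁻³ = 4.285×10^17 kg = 4.3×10^5 Gt (and the same mass of ice, by conservation).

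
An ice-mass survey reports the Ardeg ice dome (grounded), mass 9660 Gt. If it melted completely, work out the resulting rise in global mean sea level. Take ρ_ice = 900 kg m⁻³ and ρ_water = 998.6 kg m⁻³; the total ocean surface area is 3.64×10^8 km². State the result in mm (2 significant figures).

Ardeg: 9660 Gt = 9.660×10^15 kg; dividing by ρ_w = 998.6 kg m⁻³ gives 9.674×10^12 m³ of water.
Spread over 3.64×10^14 m² of ocean, Δh = 9.674×10^12 / 3.64×10^14 = 0.0266 m = 27 mm.

≈ 27 mm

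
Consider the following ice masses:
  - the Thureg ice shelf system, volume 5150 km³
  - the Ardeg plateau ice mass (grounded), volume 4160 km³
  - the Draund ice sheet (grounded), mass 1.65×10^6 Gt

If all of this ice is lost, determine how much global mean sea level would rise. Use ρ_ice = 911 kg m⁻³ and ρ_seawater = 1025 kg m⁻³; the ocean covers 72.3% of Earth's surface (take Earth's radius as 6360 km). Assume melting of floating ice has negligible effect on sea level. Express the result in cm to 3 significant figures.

The Thureg ice shelf system is floating and already displaces its own weight of water, so its melt adds essentially nothing to sea level.
Ardeg: 4160 km³ × (911/1025) = 3697 km³ of water.
Draund: 1.65×10^6 Gt = 1.650×10^18 kg; dividing by ρ_w = 1025 kg m⁻³ gives 1.610×10^15 m³ of water.
Total added water ≈ 1.613×10^15 m³ over 3.68×10^14 m² → Δh = 4.39 m = 439 cm.

≈ 439 cm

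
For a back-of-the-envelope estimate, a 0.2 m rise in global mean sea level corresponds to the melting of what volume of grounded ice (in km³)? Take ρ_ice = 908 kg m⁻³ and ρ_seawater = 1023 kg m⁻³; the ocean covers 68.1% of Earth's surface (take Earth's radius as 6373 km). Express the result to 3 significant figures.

≈ 7.83×10^4 km³

Required water volume = Δh × A = 0.2 m × 3.48×10^14 m² = 6.951×10^13 m³ = 6.951×10^4 km³.
Ice volume = water volume × ρ_w/ρ_ice = 6.951×10^4 × 1023/908 = 7.83×10^4 km³.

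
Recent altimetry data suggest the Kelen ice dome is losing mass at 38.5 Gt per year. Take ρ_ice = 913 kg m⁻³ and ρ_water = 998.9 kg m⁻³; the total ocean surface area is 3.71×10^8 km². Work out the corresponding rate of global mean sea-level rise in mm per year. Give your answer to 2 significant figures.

ρ_w = 998.9 kg m⁻³. Annual water volume added = 38.5 Gt / ρ_w = 3.850×10^13 kg / 998.9 kg m⁻³ = 3.854×10^10 m³.
Δh per year = 3.854×10^10 / 3.71×10^14 = 1.04×10^-4 m = 0.10 mm.

≈ 0.10 mm/yr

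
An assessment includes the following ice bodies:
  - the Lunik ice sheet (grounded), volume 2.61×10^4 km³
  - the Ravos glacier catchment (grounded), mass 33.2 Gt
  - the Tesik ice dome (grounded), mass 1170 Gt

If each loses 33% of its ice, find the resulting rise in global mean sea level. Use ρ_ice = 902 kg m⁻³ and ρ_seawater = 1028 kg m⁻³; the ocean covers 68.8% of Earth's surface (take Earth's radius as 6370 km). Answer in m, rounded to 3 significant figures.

Lunik: 0.33 × 2.61×10^4 km³ × (902/1028) = 7557 km³ of water.
Ravos: 0.33 × 33.2 Gt = 1.096×10^13 kg; dividing by ρ_w = 1028 kg m⁻³ gives 1.066×10^10 m³ of water.
Tesik: 0.33 × 1170 Gt = 3.861×10^14 kg; dividing by ρ_w = 1028 kg m⁻³ gives 3.756×10^11 m³ of water.
Total added water ≈ 7.944×10^12 m³ over 3.51×10^14 m² → Δh = 0.0226 m.

≈ 0.0226 m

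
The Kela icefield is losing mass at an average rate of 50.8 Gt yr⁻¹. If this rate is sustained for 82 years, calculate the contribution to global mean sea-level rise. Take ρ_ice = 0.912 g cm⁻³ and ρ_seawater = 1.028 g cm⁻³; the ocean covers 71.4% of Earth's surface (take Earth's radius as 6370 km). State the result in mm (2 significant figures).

≈ 11 mm

Total mass lost = 50.8 Gt/yr × 82 yr = 4166 Gt = 4.166×10^15 kg.
ρ_w = 1.028 g cm⁻³ = 1028 kg m⁻³, so water volume = 4.166×10^15 / 1028 = 4.052×10^12 m³.
Δh = 4.052×10^12 / 3.64×10^14 = 0.0111 m = 11 mm.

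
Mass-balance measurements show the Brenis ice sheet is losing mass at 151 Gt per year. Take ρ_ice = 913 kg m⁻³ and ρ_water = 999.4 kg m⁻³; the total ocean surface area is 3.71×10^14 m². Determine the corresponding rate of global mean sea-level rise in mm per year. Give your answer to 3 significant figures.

≈ 0.407 mm/yr

ρ_w = 999.4 kg m⁻³. Annual water volume added = 151 Gt / ρ_w = 1.510×10^14 kg / 999.4 kg m⁻³ = 1.511×10^11 m³.
Δh per year = 1.511×10^11 / 3.71×10^14 = 4.07×10^-4 m = 0.407 mm.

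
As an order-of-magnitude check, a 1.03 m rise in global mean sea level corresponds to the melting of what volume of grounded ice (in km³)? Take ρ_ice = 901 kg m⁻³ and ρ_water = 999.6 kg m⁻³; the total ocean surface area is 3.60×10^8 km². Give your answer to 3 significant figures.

Required water volume = Δh × A = 1.03 m × 3.60×10^14 m² = 3.708×10^14 m³ = 3.708×10^5 km³.
Ice volume = water volume × ρ_w/ρ_ice = 3.708×10^5 × 999.6/901 = 4.11×10^5 km³.

≈ 4.11×10^5 km³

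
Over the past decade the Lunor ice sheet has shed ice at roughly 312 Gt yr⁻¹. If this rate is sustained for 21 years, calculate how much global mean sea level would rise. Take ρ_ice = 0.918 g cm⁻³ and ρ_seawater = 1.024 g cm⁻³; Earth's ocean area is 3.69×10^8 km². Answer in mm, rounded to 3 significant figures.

≈ 17.3 mm

Total mass lost = 312 Gt/yr × 21 yr = 6552 Gt = 6.552×10^15 kg.
ρ_w = 1.024 g cm⁻³ = 1024 kg m⁻³, so water volume = 6.552×10^15 / 1024 = 6.398×10^12 m³.
Δh = 6.398×10^12 / 3.69×10^14 = 0.0173 m = 17.3 mm.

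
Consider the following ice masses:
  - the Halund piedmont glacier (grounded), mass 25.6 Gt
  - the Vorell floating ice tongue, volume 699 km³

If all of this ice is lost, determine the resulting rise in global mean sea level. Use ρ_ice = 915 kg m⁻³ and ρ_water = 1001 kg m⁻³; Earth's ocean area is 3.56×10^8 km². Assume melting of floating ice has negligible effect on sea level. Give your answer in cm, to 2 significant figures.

Halund: 25.6 Gt = 2.560×10^13 kg; dividing by ρ_w = 1001 kg m⁻³ gives 2.557×10^10 m³ of water.
The Vorell floating ice tongue is floating and already displaces its own weight of water, so its melt adds essentially nothing to sea level.
Total added water ≈ 2.557×10^10 m³ over 3.56×10^14 m² → Δh = 7.18×10^-5 m = 7.2×10^-3 cm.

≈ 7.2×10^-3 cm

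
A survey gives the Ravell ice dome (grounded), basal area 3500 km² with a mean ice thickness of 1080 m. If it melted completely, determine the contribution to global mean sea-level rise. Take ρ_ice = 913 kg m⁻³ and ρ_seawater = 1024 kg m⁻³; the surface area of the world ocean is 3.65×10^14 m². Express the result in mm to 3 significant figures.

Ravell: ice volume = 3500 km² × 1080 m = 3780 km³; 3780 × (913/1024) = 3370 km³ of water.
Spread over 3.65×10^14 m² of ocean, Δh = 3.370×10^12 / 3.65×10^14 = 9.23×10^-3 m = 9.23 mm.

≈ 9.23 mm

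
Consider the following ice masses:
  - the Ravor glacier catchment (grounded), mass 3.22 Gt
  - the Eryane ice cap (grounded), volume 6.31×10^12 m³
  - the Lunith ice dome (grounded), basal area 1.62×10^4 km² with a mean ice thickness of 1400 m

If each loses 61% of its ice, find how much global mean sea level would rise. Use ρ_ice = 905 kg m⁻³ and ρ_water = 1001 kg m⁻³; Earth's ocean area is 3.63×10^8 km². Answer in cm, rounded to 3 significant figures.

Ravor: 0.61 × 3.22 Gt = 1.964×10^12 kg; dividing by ρ_w = 1001 kg m⁻³ gives 1.962×10^9 m³ of water.
Eryane: 0.61 × 6.31×10^12 m³ × (905/1001) = 3.480×10^12 m³ of water.
Lunith: ice volume = 1.62×10^4 km² × 1400 m = 2.268×10^4 km³; 0.61 × 2.268×10^4 × (905/1001) = 1.251×10^4 km³ of water.
Total added water ≈ 1.599×10^13 m³ over 3.63×10^14 m² → Δh = 0.0440 m = 4.40 cm.

≈ 4.40 cm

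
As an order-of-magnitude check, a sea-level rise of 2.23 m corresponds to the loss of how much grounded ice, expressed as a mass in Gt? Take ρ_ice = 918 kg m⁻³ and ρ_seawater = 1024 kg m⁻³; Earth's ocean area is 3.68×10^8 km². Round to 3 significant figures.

Required water volume = Δh × A = 2.23 m × 3.68×10^14 m² = 8.206×10^14 m³.
ρ_w = 1024 kg m⁻³, so the mass of water = 8.206×10^14 m³ × 1024 kg m⁻³ = 8.403×10^17 kg = 8.40×10^5 Gt (and the same mass of ice, by conservation).

≈ 8.40×10^5 Gt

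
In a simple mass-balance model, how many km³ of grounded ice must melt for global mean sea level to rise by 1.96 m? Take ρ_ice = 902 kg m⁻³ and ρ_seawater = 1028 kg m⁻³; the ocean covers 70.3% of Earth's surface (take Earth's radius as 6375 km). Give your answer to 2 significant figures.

Required water volume = Δh × A = 1.96 m × 3.59×10^14 m² = 7.037×10^14 m³ = 7.037×10^5 km³.
Ice volume = water volume × ρ_w/ρ_ice = 7.037×10^5 × 1028/902 = 8.0×10^5 km³.

≈ 8.0×10^5 km³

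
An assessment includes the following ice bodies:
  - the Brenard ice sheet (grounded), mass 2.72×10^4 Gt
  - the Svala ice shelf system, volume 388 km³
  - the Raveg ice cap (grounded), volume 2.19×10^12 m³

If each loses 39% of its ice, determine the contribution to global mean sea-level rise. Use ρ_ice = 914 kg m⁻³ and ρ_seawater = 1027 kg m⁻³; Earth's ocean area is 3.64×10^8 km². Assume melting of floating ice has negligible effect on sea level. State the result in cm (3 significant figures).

Brenard: 0.39 × 2.72×10^4 Gt = 1.061×10^16 kg; dividing by ρ_w = 1027 kg m⁻³ gives 1.033×10^13 m³ of water.
The Svala ice shelf system is floating and already displaces its own weight of water, so its melt adds essentially nothing to sea level.
Raveg: 0.39 × 2.19×10^12 m³ × (914/1027) = 7.601×10^11 m³ of water.
Total added water ≈ 1.109×10^13 m³ over 3.64×10^14 m² → Δh = 0.0305 m = 3.05 cm.

≈ 3.05 cm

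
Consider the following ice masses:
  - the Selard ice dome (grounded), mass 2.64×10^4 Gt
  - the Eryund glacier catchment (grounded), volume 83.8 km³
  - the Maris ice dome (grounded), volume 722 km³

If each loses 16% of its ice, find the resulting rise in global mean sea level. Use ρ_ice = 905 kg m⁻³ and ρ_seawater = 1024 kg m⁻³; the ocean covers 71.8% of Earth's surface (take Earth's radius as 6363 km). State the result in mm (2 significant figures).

Selard: 0.16 × 2.64×10^4 Gt = 4.224×10^15 kg; dividing by ρ_w = 1024 kg m⁻³ gives 4.125×10^12 m³ of water.
Eryund: 0.16 × 83.8 km³ × (905/1024) = 11.85 km³ of water.
Maris: 0.16 × 722 km³ × (905/1024) = 102.1 km³ of water.
Total added water ≈ 4.239×10^12 m³ over 3.65×10^14 m² → Δh = 0.0116 m = 12 mm.

≈ 12 mm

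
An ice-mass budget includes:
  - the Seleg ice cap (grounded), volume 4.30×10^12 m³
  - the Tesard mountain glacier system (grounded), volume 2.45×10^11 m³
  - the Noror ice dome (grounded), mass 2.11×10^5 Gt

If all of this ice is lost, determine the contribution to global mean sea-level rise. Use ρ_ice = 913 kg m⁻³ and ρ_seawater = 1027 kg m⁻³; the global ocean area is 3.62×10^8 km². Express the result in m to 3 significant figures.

≈ 0.579 m

Seleg: 4.30×10^12 m³ × (913/1027) = 3.823×10^12 m³ of water.
Tesard: 2.45×10^11 m³ × (913/1027) = 2.178×10^11 m³ of water.
Noror: 2.11×10^5 Gt = 2.110×10^17 kg; dividing by ρ_w = 1027 kg m⁻³ gives 2.055×10^14 m³ of water.
Total added water ≈ 2.095×10^14 m³ over 3.62×10^14 m² → Δh = 0.579 m.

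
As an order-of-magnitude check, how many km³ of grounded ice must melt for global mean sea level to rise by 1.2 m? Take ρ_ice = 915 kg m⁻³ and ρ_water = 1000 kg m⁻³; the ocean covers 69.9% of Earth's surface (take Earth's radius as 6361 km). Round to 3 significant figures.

Required water volume = Δh × A = 1.2 m × 3.55×10^14 m² = 4.265×10^14 m³ = 4.265×10^5 km³.
Ice volume = water volume × ρ_w/ρ_ice = 4.265×10^5 × 1000/915 = 4.66×10^5 km³.

≈ 4.66×10^5 km³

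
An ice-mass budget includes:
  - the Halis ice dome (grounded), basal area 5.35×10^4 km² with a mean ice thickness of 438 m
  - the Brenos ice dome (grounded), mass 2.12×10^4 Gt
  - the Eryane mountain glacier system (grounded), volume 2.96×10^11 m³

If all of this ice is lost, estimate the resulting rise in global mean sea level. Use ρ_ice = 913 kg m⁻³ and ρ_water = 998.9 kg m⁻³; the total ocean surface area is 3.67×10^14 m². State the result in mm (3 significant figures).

Halis: ice volume = 5.35×10^4 km² × 438 m = 2.343×10^4 km³; 2.343×10^4 × (913/998.9) = 2.142×10^4 km³ of water.
Brenos: 2.12×10^4 Gt = 2.120×10^16 kg; dividing by ρ_w = 998.9 kg m⁻³ gives 2.122×10^13 m³ of water.
Eryane: 2.96×10^11 m³ × (913/998.9) = 2.705×10^11 m³ of water.
Total added water ≈ 4.291×10^13 m³ over 3.67×10^14 m² → Δh = 0.117 m = 117 mm.

≈ 117 mm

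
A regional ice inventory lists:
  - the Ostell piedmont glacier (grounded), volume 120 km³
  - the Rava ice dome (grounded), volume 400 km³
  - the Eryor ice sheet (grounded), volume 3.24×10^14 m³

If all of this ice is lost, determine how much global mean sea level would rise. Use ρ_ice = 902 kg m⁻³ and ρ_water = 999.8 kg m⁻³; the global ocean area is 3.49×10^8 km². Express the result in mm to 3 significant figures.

≈ 839 mm

Ostell: 120 km³ × (902/999.8) = 108.3 km³ of water.
Rava: 400 km³ × (902/999.8) = 360.9 km³ of water.
Eryor: 3.24×10^14 m³ × (902/999.8) = 2.923×10^14 m³ of water.
Total added water ≈ 2.928×10^14 m³ over 3.49×10^14 m² → Δh = 0.839 m = 839 mm.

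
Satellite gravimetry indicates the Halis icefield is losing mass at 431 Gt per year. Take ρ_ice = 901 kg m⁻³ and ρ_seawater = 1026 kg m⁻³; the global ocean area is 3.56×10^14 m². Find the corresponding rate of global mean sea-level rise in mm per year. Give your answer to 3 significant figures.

≈ 1.18 mm/yr

ρ_w = 1026 kg m⁻³. Annual water volume added = 431 Gt / ρ_w = 4.310×10^14 kg / 1026 kg m⁻³ = 4.201×10^11 m³.
Δh per year = 4.201×10^11 / 3.56×10^14 = 1.18×10^-3 m = 1.18 mm.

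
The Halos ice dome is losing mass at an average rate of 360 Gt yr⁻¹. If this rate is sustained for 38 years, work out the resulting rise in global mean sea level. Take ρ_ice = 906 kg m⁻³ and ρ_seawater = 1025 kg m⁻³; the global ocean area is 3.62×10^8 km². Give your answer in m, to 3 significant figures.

≈ 0.0369 m

Total mass lost = 360 Gt/yr × 38 yr = 1.368×10^4 Gt = 1.368×10^16 kg.
ρ_w = 1025 kg m⁻³, so water volume = 1.368×10^16 / 1025 = 1.335×10^13 m³.
Δh = 1.335×10^13 / 3.62×10^14 = 0.0369 m.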